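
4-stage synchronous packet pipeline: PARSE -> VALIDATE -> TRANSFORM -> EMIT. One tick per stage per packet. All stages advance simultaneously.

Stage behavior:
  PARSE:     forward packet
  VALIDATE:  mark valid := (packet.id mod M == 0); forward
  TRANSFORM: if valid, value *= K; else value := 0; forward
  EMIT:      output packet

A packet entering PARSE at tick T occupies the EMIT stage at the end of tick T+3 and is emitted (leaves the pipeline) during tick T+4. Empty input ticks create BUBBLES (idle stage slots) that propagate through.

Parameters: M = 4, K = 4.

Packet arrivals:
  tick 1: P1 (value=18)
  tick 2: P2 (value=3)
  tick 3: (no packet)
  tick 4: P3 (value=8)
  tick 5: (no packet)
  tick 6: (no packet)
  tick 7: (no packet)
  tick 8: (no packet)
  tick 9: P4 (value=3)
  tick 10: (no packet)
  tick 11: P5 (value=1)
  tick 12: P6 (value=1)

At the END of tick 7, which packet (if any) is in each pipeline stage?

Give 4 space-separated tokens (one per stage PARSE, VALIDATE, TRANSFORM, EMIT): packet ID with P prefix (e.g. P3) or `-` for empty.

Tick 1: [PARSE:P1(v=18,ok=F), VALIDATE:-, TRANSFORM:-, EMIT:-] out:-; in:P1
Tick 2: [PARSE:P2(v=3,ok=F), VALIDATE:P1(v=18,ok=F), TRANSFORM:-, EMIT:-] out:-; in:P2
Tick 3: [PARSE:-, VALIDATE:P2(v=3,ok=F), TRANSFORM:P1(v=0,ok=F), EMIT:-] out:-; in:-
Tick 4: [PARSE:P3(v=8,ok=F), VALIDATE:-, TRANSFORM:P2(v=0,ok=F), EMIT:P1(v=0,ok=F)] out:-; in:P3
Tick 5: [PARSE:-, VALIDATE:P3(v=8,ok=F), TRANSFORM:-, EMIT:P2(v=0,ok=F)] out:P1(v=0); in:-
Tick 6: [PARSE:-, VALIDATE:-, TRANSFORM:P3(v=0,ok=F), EMIT:-] out:P2(v=0); in:-
Tick 7: [PARSE:-, VALIDATE:-, TRANSFORM:-, EMIT:P3(v=0,ok=F)] out:-; in:-
At end of tick 7: ['-', '-', '-', 'P3']

Answer: - - - P3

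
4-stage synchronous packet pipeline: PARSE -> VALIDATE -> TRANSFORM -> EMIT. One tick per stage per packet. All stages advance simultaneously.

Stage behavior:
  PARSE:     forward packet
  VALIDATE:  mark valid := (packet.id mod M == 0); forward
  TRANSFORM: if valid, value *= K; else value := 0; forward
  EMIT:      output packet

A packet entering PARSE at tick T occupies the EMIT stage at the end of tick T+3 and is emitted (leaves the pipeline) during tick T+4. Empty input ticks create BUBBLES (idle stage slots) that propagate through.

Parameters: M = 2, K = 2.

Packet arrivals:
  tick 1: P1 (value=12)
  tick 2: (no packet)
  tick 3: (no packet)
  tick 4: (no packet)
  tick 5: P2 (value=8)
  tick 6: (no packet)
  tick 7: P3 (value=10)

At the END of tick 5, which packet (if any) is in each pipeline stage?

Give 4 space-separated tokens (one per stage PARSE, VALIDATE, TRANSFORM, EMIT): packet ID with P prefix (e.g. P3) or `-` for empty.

Tick 1: [PARSE:P1(v=12,ok=F), VALIDATE:-, TRANSFORM:-, EMIT:-] out:-; in:P1
Tick 2: [PARSE:-, VALIDATE:P1(v=12,ok=F), TRANSFORM:-, EMIT:-] out:-; in:-
Tick 3: [PARSE:-, VALIDATE:-, TRANSFORM:P1(v=0,ok=F), EMIT:-] out:-; in:-
Tick 4: [PARSE:-, VALIDATE:-, TRANSFORM:-, EMIT:P1(v=0,ok=F)] out:-; in:-
Tick 5: [PARSE:P2(v=8,ok=F), VALIDATE:-, TRANSFORM:-, EMIT:-] out:P1(v=0); in:P2
At end of tick 5: ['P2', '-', '-', '-']

Answer: P2 - - -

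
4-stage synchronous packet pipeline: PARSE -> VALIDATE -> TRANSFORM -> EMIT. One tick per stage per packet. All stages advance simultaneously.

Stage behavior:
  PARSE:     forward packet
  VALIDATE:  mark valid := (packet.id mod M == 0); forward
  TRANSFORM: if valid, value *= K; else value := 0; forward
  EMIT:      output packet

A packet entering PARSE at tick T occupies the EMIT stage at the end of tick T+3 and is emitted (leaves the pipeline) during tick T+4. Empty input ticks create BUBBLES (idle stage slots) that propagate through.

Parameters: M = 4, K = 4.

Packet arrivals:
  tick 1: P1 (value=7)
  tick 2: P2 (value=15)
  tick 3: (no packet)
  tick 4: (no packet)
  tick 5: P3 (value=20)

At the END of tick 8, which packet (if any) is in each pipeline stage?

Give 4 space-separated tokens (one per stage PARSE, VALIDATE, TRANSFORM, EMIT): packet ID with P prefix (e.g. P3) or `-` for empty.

Answer: - - - P3

Derivation:
Tick 1: [PARSE:P1(v=7,ok=F), VALIDATE:-, TRANSFORM:-, EMIT:-] out:-; in:P1
Tick 2: [PARSE:P2(v=15,ok=F), VALIDATE:P1(v=7,ok=F), TRANSFORM:-, EMIT:-] out:-; in:P2
Tick 3: [PARSE:-, VALIDATE:P2(v=15,ok=F), TRANSFORM:P1(v=0,ok=F), EMIT:-] out:-; in:-
Tick 4: [PARSE:-, VALIDATE:-, TRANSFORM:P2(v=0,ok=F), EMIT:P1(v=0,ok=F)] out:-; in:-
Tick 5: [PARSE:P3(v=20,ok=F), VALIDATE:-, TRANSFORM:-, EMIT:P2(v=0,ok=F)] out:P1(v=0); in:P3
Tick 6: [PARSE:-, VALIDATE:P3(v=20,ok=F), TRANSFORM:-, EMIT:-] out:P2(v=0); in:-
Tick 7: [PARSE:-, VALIDATE:-, TRANSFORM:P3(v=0,ok=F), EMIT:-] out:-; in:-
Tick 8: [PARSE:-, VALIDATE:-, TRANSFORM:-, EMIT:P3(v=0,ok=F)] out:-; in:-
At end of tick 8: ['-', '-', '-', 'P3']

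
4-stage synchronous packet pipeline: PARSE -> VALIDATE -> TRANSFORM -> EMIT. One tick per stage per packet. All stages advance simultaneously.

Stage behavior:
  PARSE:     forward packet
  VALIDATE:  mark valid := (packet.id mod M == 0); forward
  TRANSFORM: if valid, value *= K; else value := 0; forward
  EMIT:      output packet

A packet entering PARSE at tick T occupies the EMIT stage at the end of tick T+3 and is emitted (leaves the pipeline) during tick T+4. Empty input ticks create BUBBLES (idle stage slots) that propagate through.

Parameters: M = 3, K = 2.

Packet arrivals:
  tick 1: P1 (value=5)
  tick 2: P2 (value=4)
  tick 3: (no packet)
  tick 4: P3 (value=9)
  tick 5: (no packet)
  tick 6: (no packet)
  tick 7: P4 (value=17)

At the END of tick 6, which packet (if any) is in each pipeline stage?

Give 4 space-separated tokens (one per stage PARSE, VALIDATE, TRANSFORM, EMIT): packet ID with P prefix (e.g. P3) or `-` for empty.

Tick 1: [PARSE:P1(v=5,ok=F), VALIDATE:-, TRANSFORM:-, EMIT:-] out:-; in:P1
Tick 2: [PARSE:P2(v=4,ok=F), VALIDATE:P1(v=5,ok=F), TRANSFORM:-, EMIT:-] out:-; in:P2
Tick 3: [PARSE:-, VALIDATE:P2(v=4,ok=F), TRANSFORM:P1(v=0,ok=F), EMIT:-] out:-; in:-
Tick 4: [PARSE:P3(v=9,ok=F), VALIDATE:-, TRANSFORM:P2(v=0,ok=F), EMIT:P1(v=0,ok=F)] out:-; in:P3
Tick 5: [PARSE:-, VALIDATE:P3(v=9,ok=T), TRANSFORM:-, EMIT:P2(v=0,ok=F)] out:P1(v=0); in:-
Tick 6: [PARSE:-, VALIDATE:-, TRANSFORM:P3(v=18,ok=T), EMIT:-] out:P2(v=0); in:-
At end of tick 6: ['-', '-', 'P3', '-']

Answer: - - P3 -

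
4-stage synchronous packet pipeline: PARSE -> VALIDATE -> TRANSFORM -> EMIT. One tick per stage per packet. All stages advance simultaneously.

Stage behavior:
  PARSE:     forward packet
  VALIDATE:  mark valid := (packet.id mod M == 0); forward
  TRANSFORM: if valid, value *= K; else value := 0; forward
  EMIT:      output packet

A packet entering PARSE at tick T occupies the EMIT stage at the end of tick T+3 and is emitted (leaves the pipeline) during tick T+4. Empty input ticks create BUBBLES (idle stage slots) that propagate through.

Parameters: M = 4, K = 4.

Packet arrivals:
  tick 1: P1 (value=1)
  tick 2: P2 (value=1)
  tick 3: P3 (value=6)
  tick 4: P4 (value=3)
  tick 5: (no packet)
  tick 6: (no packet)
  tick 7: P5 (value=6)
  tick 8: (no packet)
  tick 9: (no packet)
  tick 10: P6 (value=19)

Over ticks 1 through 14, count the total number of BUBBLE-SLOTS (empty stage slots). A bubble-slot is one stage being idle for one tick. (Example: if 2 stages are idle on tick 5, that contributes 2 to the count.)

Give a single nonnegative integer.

Answer: 32

Derivation:
Tick 1: [PARSE:P1(v=1,ok=F), VALIDATE:-, TRANSFORM:-, EMIT:-] out:-; bubbles=3
Tick 2: [PARSE:P2(v=1,ok=F), VALIDATE:P1(v=1,ok=F), TRANSFORM:-, EMIT:-] out:-; bubbles=2
Tick 3: [PARSE:P3(v=6,ok=F), VALIDATE:P2(v=1,ok=F), TRANSFORM:P1(v=0,ok=F), EMIT:-] out:-; bubbles=1
Tick 4: [PARSE:P4(v=3,ok=F), VALIDATE:P3(v=6,ok=F), TRANSFORM:P2(v=0,ok=F), EMIT:P1(v=0,ok=F)] out:-; bubbles=0
Tick 5: [PARSE:-, VALIDATE:P4(v=3,ok=T), TRANSFORM:P3(v=0,ok=F), EMIT:P2(v=0,ok=F)] out:P1(v=0); bubbles=1
Tick 6: [PARSE:-, VALIDATE:-, TRANSFORM:P4(v=12,ok=T), EMIT:P3(v=0,ok=F)] out:P2(v=0); bubbles=2
Tick 7: [PARSE:P5(v=6,ok=F), VALIDATE:-, TRANSFORM:-, EMIT:P4(v=12,ok=T)] out:P3(v=0); bubbles=2
Tick 8: [PARSE:-, VALIDATE:P5(v=6,ok=F), TRANSFORM:-, EMIT:-] out:P4(v=12); bubbles=3
Tick 9: [PARSE:-, VALIDATE:-, TRANSFORM:P5(v=0,ok=F), EMIT:-] out:-; bubbles=3
Tick 10: [PARSE:P6(v=19,ok=F), VALIDATE:-, TRANSFORM:-, EMIT:P5(v=0,ok=F)] out:-; bubbles=2
Tick 11: [PARSE:-, VALIDATE:P6(v=19,ok=F), TRANSFORM:-, EMIT:-] out:P5(v=0); bubbles=3
Tick 12: [PARSE:-, VALIDATE:-, TRANSFORM:P6(v=0,ok=F), EMIT:-] out:-; bubbles=3
Tick 13: [PARSE:-, VALIDATE:-, TRANSFORM:-, EMIT:P6(v=0,ok=F)] out:-; bubbles=3
Tick 14: [PARSE:-, VALIDATE:-, TRANSFORM:-, EMIT:-] out:P6(v=0); bubbles=4
Total bubble-slots: 32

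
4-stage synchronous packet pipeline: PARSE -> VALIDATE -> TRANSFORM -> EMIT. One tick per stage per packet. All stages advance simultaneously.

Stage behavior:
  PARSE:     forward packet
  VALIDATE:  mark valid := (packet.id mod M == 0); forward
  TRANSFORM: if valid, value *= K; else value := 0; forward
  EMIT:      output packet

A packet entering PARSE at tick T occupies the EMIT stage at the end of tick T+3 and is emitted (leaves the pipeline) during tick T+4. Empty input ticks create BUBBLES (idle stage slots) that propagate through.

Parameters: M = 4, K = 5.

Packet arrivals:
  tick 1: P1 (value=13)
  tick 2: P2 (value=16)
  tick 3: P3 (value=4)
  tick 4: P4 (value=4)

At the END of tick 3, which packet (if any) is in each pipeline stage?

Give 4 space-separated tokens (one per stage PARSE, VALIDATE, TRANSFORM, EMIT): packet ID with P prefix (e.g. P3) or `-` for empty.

Answer: P3 P2 P1 -

Derivation:
Tick 1: [PARSE:P1(v=13,ok=F), VALIDATE:-, TRANSFORM:-, EMIT:-] out:-; in:P1
Tick 2: [PARSE:P2(v=16,ok=F), VALIDATE:P1(v=13,ok=F), TRANSFORM:-, EMIT:-] out:-; in:P2
Tick 3: [PARSE:P3(v=4,ok=F), VALIDATE:P2(v=16,ok=F), TRANSFORM:P1(v=0,ok=F), EMIT:-] out:-; in:P3
At end of tick 3: ['P3', 'P2', 'P1', '-']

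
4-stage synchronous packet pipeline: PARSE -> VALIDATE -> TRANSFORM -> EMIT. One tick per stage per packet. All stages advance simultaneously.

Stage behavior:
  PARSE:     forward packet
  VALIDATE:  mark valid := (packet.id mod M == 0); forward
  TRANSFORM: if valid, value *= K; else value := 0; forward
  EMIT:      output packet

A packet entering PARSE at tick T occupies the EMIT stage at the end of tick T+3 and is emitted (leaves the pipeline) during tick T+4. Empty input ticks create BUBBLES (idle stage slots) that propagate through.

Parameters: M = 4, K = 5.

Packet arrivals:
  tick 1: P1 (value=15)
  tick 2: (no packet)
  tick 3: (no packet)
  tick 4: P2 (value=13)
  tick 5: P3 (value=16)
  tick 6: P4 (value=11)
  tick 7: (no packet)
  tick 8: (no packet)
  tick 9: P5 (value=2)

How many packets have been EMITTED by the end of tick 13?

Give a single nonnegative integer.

Answer: 5

Derivation:
Tick 1: [PARSE:P1(v=15,ok=F), VALIDATE:-, TRANSFORM:-, EMIT:-] out:-; in:P1
Tick 2: [PARSE:-, VALIDATE:P1(v=15,ok=F), TRANSFORM:-, EMIT:-] out:-; in:-
Tick 3: [PARSE:-, VALIDATE:-, TRANSFORM:P1(v=0,ok=F), EMIT:-] out:-; in:-
Tick 4: [PARSE:P2(v=13,ok=F), VALIDATE:-, TRANSFORM:-, EMIT:P1(v=0,ok=F)] out:-; in:P2
Tick 5: [PARSE:P3(v=16,ok=F), VALIDATE:P2(v=13,ok=F), TRANSFORM:-, EMIT:-] out:P1(v=0); in:P3
Tick 6: [PARSE:P4(v=11,ok=F), VALIDATE:P3(v=16,ok=F), TRANSFORM:P2(v=0,ok=F), EMIT:-] out:-; in:P4
Tick 7: [PARSE:-, VALIDATE:P4(v=11,ok=T), TRANSFORM:P3(v=0,ok=F), EMIT:P2(v=0,ok=F)] out:-; in:-
Tick 8: [PARSE:-, VALIDATE:-, TRANSFORM:P4(v=55,ok=T), EMIT:P3(v=0,ok=F)] out:P2(v=0); in:-
Tick 9: [PARSE:P5(v=2,ok=F), VALIDATE:-, TRANSFORM:-, EMIT:P4(v=55,ok=T)] out:P3(v=0); in:P5
Tick 10: [PARSE:-, VALIDATE:P5(v=2,ok=F), TRANSFORM:-, EMIT:-] out:P4(v=55); in:-
Tick 11: [PARSE:-, VALIDATE:-, TRANSFORM:P5(v=0,ok=F), EMIT:-] out:-; in:-
Tick 12: [PARSE:-, VALIDATE:-, TRANSFORM:-, EMIT:P5(v=0,ok=F)] out:-; in:-
Tick 13: [PARSE:-, VALIDATE:-, TRANSFORM:-, EMIT:-] out:P5(v=0); in:-
Emitted by tick 13: ['P1', 'P2', 'P3', 'P4', 'P5']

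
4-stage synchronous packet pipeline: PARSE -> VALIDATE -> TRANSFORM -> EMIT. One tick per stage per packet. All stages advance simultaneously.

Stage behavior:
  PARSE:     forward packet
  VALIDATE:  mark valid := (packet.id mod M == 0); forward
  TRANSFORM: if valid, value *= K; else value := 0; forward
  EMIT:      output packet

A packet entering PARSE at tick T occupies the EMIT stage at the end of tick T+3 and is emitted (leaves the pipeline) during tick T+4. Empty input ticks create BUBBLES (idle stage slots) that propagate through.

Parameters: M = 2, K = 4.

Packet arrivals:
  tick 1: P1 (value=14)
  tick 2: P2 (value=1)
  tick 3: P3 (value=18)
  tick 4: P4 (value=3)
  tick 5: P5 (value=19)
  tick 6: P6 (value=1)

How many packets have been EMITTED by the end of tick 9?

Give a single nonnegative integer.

Answer: 5

Derivation:
Tick 1: [PARSE:P1(v=14,ok=F), VALIDATE:-, TRANSFORM:-, EMIT:-] out:-; in:P1
Tick 2: [PARSE:P2(v=1,ok=F), VALIDATE:P1(v=14,ok=F), TRANSFORM:-, EMIT:-] out:-; in:P2
Tick 3: [PARSE:P3(v=18,ok=F), VALIDATE:P2(v=1,ok=T), TRANSFORM:P1(v=0,ok=F), EMIT:-] out:-; in:P3
Tick 4: [PARSE:P4(v=3,ok=F), VALIDATE:P3(v=18,ok=F), TRANSFORM:P2(v=4,ok=T), EMIT:P1(v=0,ok=F)] out:-; in:P4
Tick 5: [PARSE:P5(v=19,ok=F), VALIDATE:P4(v=3,ok=T), TRANSFORM:P3(v=0,ok=F), EMIT:P2(v=4,ok=T)] out:P1(v=0); in:P5
Tick 6: [PARSE:P6(v=1,ok=F), VALIDATE:P5(v=19,ok=F), TRANSFORM:P4(v=12,ok=T), EMIT:P3(v=0,ok=F)] out:P2(v=4); in:P6
Tick 7: [PARSE:-, VALIDATE:P6(v=1,ok=T), TRANSFORM:P5(v=0,ok=F), EMIT:P4(v=12,ok=T)] out:P3(v=0); in:-
Tick 8: [PARSE:-, VALIDATE:-, TRANSFORM:P6(v=4,ok=T), EMIT:P5(v=0,ok=F)] out:P4(v=12); in:-
Tick 9: [PARSE:-, VALIDATE:-, TRANSFORM:-, EMIT:P6(v=4,ok=T)] out:P5(v=0); in:-
Emitted by tick 9: ['P1', 'P2', 'P3', 'P4', 'P5']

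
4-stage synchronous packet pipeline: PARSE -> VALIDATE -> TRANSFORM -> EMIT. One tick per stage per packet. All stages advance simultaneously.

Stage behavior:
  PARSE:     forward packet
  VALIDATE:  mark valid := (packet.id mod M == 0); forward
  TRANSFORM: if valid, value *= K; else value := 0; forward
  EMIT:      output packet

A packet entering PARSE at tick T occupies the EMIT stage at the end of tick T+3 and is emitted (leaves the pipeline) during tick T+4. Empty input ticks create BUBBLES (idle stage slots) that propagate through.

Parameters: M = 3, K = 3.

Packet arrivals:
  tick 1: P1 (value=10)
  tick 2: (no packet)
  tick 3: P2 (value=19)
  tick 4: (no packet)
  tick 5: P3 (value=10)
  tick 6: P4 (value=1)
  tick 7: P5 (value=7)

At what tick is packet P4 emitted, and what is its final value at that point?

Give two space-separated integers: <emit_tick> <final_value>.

Answer: 10 0

Derivation:
Tick 1: [PARSE:P1(v=10,ok=F), VALIDATE:-, TRANSFORM:-, EMIT:-] out:-; in:P1
Tick 2: [PARSE:-, VALIDATE:P1(v=10,ok=F), TRANSFORM:-, EMIT:-] out:-; in:-
Tick 3: [PARSE:P2(v=19,ok=F), VALIDATE:-, TRANSFORM:P1(v=0,ok=F), EMIT:-] out:-; in:P2
Tick 4: [PARSE:-, VALIDATE:P2(v=19,ok=F), TRANSFORM:-, EMIT:P1(v=0,ok=F)] out:-; in:-
Tick 5: [PARSE:P3(v=10,ok=F), VALIDATE:-, TRANSFORM:P2(v=0,ok=F), EMIT:-] out:P1(v=0); in:P3
Tick 6: [PARSE:P4(v=1,ok=F), VALIDATE:P3(v=10,ok=T), TRANSFORM:-, EMIT:P2(v=0,ok=F)] out:-; in:P4
Tick 7: [PARSE:P5(v=7,ok=F), VALIDATE:P4(v=1,ok=F), TRANSFORM:P3(v=30,ok=T), EMIT:-] out:P2(v=0); in:P5
Tick 8: [PARSE:-, VALIDATE:P5(v=7,ok=F), TRANSFORM:P4(v=0,ok=F), EMIT:P3(v=30,ok=T)] out:-; in:-
Tick 9: [PARSE:-, VALIDATE:-, TRANSFORM:P5(v=0,ok=F), EMIT:P4(v=0,ok=F)] out:P3(v=30); in:-
Tick 10: [PARSE:-, VALIDATE:-, TRANSFORM:-, EMIT:P5(v=0,ok=F)] out:P4(v=0); in:-
Tick 11: [PARSE:-, VALIDATE:-, TRANSFORM:-, EMIT:-] out:P5(v=0); in:-
P4: arrives tick 6, valid=False (id=4, id%3=1), emit tick 10, final value 0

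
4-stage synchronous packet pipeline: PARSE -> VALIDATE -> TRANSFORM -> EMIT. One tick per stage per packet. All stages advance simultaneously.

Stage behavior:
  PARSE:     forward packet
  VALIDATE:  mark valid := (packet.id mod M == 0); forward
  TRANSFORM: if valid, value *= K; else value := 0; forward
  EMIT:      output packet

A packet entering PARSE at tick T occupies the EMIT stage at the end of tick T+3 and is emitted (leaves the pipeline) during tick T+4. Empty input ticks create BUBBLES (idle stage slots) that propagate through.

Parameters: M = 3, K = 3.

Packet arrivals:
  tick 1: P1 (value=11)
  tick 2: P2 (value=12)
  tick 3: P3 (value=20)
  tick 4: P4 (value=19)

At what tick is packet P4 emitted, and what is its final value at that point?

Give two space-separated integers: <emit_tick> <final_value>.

Tick 1: [PARSE:P1(v=11,ok=F), VALIDATE:-, TRANSFORM:-, EMIT:-] out:-; in:P1
Tick 2: [PARSE:P2(v=12,ok=F), VALIDATE:P1(v=11,ok=F), TRANSFORM:-, EMIT:-] out:-; in:P2
Tick 3: [PARSE:P3(v=20,ok=F), VALIDATE:P2(v=12,ok=F), TRANSFORM:P1(v=0,ok=F), EMIT:-] out:-; in:P3
Tick 4: [PARSE:P4(v=19,ok=F), VALIDATE:P3(v=20,ok=T), TRANSFORM:P2(v=0,ok=F), EMIT:P1(v=0,ok=F)] out:-; in:P4
Tick 5: [PARSE:-, VALIDATE:P4(v=19,ok=F), TRANSFORM:P3(v=60,ok=T), EMIT:P2(v=0,ok=F)] out:P1(v=0); in:-
Tick 6: [PARSE:-, VALIDATE:-, TRANSFORM:P4(v=0,ok=F), EMIT:P3(v=60,ok=T)] out:P2(v=0); in:-
Tick 7: [PARSE:-, VALIDATE:-, TRANSFORM:-, EMIT:P4(v=0,ok=F)] out:P3(v=60); in:-
Tick 8: [PARSE:-, VALIDATE:-, TRANSFORM:-, EMIT:-] out:P4(v=0); in:-
P4: arrives tick 4, valid=False (id=4, id%3=1), emit tick 8, final value 0

Answer: 8 0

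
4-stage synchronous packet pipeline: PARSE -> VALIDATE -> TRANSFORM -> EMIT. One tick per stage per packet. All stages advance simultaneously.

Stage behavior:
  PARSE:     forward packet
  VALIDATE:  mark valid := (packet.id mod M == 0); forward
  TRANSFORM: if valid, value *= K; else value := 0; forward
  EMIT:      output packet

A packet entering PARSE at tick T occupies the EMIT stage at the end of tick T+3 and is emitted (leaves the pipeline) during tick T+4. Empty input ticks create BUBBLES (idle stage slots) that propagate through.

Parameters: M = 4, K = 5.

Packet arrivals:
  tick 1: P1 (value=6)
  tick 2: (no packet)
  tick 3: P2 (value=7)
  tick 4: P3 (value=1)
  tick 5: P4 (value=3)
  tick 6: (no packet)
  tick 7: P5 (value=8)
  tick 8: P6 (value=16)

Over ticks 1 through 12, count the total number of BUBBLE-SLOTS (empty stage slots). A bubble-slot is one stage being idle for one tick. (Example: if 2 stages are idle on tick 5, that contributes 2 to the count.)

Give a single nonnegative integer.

Answer: 24

Derivation:
Tick 1: [PARSE:P1(v=6,ok=F), VALIDATE:-, TRANSFORM:-, EMIT:-] out:-; bubbles=3
Tick 2: [PARSE:-, VALIDATE:P1(v=6,ok=F), TRANSFORM:-, EMIT:-] out:-; bubbles=3
Tick 3: [PARSE:P2(v=7,ok=F), VALIDATE:-, TRANSFORM:P1(v=0,ok=F), EMIT:-] out:-; bubbles=2
Tick 4: [PARSE:P3(v=1,ok=F), VALIDATE:P2(v=7,ok=F), TRANSFORM:-, EMIT:P1(v=0,ok=F)] out:-; bubbles=1
Tick 5: [PARSE:P4(v=3,ok=F), VALIDATE:P3(v=1,ok=F), TRANSFORM:P2(v=0,ok=F), EMIT:-] out:P1(v=0); bubbles=1
Tick 6: [PARSE:-, VALIDATE:P4(v=3,ok=T), TRANSFORM:P3(v=0,ok=F), EMIT:P2(v=0,ok=F)] out:-; bubbles=1
Tick 7: [PARSE:P5(v=8,ok=F), VALIDATE:-, TRANSFORM:P4(v=15,ok=T), EMIT:P3(v=0,ok=F)] out:P2(v=0); bubbles=1
Tick 8: [PARSE:P6(v=16,ok=F), VALIDATE:P5(v=8,ok=F), TRANSFORM:-, EMIT:P4(v=15,ok=T)] out:P3(v=0); bubbles=1
Tick 9: [PARSE:-, VALIDATE:P6(v=16,ok=F), TRANSFORM:P5(v=0,ok=F), EMIT:-] out:P4(v=15); bubbles=2
Tick 10: [PARSE:-, VALIDATE:-, TRANSFORM:P6(v=0,ok=F), EMIT:P5(v=0,ok=F)] out:-; bubbles=2
Tick 11: [PARSE:-, VALIDATE:-, TRANSFORM:-, EMIT:P6(v=0,ok=F)] out:P5(v=0); bubbles=3
Tick 12: [PARSE:-, VALIDATE:-, TRANSFORM:-, EMIT:-] out:P6(v=0); bubbles=4
Total bubble-slots: 24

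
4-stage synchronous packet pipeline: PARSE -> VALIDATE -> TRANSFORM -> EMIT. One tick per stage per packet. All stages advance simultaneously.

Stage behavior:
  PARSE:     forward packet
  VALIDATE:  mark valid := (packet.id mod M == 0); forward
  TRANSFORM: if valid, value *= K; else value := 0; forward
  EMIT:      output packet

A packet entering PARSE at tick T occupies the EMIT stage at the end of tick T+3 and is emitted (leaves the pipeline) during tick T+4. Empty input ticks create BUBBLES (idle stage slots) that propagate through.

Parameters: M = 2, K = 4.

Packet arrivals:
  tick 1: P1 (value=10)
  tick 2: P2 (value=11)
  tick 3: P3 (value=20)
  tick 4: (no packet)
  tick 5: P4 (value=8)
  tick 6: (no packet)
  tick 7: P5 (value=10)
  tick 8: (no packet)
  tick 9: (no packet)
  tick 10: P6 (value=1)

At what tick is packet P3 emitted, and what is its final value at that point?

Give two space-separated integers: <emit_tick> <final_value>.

Tick 1: [PARSE:P1(v=10,ok=F), VALIDATE:-, TRANSFORM:-, EMIT:-] out:-; in:P1
Tick 2: [PARSE:P2(v=11,ok=F), VALIDATE:P1(v=10,ok=F), TRANSFORM:-, EMIT:-] out:-; in:P2
Tick 3: [PARSE:P3(v=20,ok=F), VALIDATE:P2(v=11,ok=T), TRANSFORM:P1(v=0,ok=F), EMIT:-] out:-; in:P3
Tick 4: [PARSE:-, VALIDATE:P3(v=20,ok=F), TRANSFORM:P2(v=44,ok=T), EMIT:P1(v=0,ok=F)] out:-; in:-
Tick 5: [PARSE:P4(v=8,ok=F), VALIDATE:-, TRANSFORM:P3(v=0,ok=F), EMIT:P2(v=44,ok=T)] out:P1(v=0); in:P4
Tick 6: [PARSE:-, VALIDATE:P4(v=8,ok=T), TRANSFORM:-, EMIT:P3(v=0,ok=F)] out:P2(v=44); in:-
Tick 7: [PARSE:P5(v=10,ok=F), VALIDATE:-, TRANSFORM:P4(v=32,ok=T), EMIT:-] out:P3(v=0); in:P5
Tick 8: [PARSE:-, VALIDATE:P5(v=10,ok=F), TRANSFORM:-, EMIT:P4(v=32,ok=T)] out:-; in:-
Tick 9: [PARSE:-, VALIDATE:-, TRANSFORM:P5(v=0,ok=F), EMIT:-] out:P4(v=32); in:-
Tick 10: [PARSE:P6(v=1,ok=F), VALIDATE:-, TRANSFORM:-, EMIT:P5(v=0,ok=F)] out:-; in:P6
Tick 11: [PARSE:-, VALIDATE:P6(v=1,ok=T), TRANSFORM:-, EMIT:-] out:P5(v=0); in:-
Tick 12: [PARSE:-, VALIDATE:-, TRANSFORM:P6(v=4,ok=T), EMIT:-] out:-; in:-
Tick 13: [PARSE:-, VALIDATE:-, TRANSFORM:-, EMIT:P6(v=4,ok=T)] out:-; in:-
Tick 14: [PARSE:-, VALIDATE:-, TRANSFORM:-, EMIT:-] out:P6(v=4); in:-
P3: arrives tick 3, valid=False (id=3, id%2=1), emit tick 7, final value 0

Answer: 7 0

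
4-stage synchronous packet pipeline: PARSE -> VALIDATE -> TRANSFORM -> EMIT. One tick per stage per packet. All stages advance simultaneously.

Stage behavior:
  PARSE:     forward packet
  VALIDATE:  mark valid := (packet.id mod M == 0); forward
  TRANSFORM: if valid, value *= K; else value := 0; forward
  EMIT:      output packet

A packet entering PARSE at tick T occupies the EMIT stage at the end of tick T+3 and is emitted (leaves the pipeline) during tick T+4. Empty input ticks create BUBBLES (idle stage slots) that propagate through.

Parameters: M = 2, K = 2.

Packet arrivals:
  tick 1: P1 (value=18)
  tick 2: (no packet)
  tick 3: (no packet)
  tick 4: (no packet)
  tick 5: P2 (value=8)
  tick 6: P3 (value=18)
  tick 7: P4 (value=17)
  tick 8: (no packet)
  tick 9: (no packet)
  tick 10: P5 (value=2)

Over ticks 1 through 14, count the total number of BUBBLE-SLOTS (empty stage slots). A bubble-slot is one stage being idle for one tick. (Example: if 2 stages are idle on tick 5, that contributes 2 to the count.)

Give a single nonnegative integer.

Answer: 36

Derivation:
Tick 1: [PARSE:P1(v=18,ok=F), VALIDATE:-, TRANSFORM:-, EMIT:-] out:-; bubbles=3
Tick 2: [PARSE:-, VALIDATE:P1(v=18,ok=F), TRANSFORM:-, EMIT:-] out:-; bubbles=3
Tick 3: [PARSE:-, VALIDATE:-, TRANSFORM:P1(v=0,ok=F), EMIT:-] out:-; bubbles=3
Tick 4: [PARSE:-, VALIDATE:-, TRANSFORM:-, EMIT:P1(v=0,ok=F)] out:-; bubbles=3
Tick 5: [PARSE:P2(v=8,ok=F), VALIDATE:-, TRANSFORM:-, EMIT:-] out:P1(v=0); bubbles=3
Tick 6: [PARSE:P3(v=18,ok=F), VALIDATE:P2(v=8,ok=T), TRANSFORM:-, EMIT:-] out:-; bubbles=2
Tick 7: [PARSE:P4(v=17,ok=F), VALIDATE:P3(v=18,ok=F), TRANSFORM:P2(v=16,ok=T), EMIT:-] out:-; bubbles=1
Tick 8: [PARSE:-, VALIDATE:P4(v=17,ok=T), TRANSFORM:P3(v=0,ok=F), EMIT:P2(v=16,ok=T)] out:-; bubbles=1
Tick 9: [PARSE:-, VALIDATE:-, TRANSFORM:P4(v=34,ok=T), EMIT:P3(v=0,ok=F)] out:P2(v=16); bubbles=2
Tick 10: [PARSE:P5(v=2,ok=F), VALIDATE:-, TRANSFORM:-, EMIT:P4(v=34,ok=T)] out:P3(v=0); bubbles=2
Tick 11: [PARSE:-, VALIDATE:P5(v=2,ok=F), TRANSFORM:-, EMIT:-] out:P4(v=34); bubbles=3
Tick 12: [PARSE:-, VALIDATE:-, TRANSFORM:P5(v=0,ok=F), EMIT:-] out:-; bubbles=3
Tick 13: [PARSE:-, VALIDATE:-, TRANSFORM:-, EMIT:P5(v=0,ok=F)] out:-; bubbles=3
Tick 14: [PARSE:-, VALIDATE:-, TRANSFORM:-, EMIT:-] out:P5(v=0); bubbles=4
Total bubble-slots: 36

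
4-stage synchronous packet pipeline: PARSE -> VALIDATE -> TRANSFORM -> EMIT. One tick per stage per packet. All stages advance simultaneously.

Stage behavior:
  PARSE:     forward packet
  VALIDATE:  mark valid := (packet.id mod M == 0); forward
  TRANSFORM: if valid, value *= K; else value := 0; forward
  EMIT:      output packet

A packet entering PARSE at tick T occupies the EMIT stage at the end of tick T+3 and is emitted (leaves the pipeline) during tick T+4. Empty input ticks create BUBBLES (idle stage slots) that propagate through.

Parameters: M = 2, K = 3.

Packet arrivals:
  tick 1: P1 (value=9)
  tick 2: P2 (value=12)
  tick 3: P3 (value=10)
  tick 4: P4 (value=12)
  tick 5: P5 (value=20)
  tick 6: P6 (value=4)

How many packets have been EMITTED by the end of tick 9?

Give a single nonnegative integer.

Answer: 5

Derivation:
Tick 1: [PARSE:P1(v=9,ok=F), VALIDATE:-, TRANSFORM:-, EMIT:-] out:-; in:P1
Tick 2: [PARSE:P2(v=12,ok=F), VALIDATE:P1(v=9,ok=F), TRANSFORM:-, EMIT:-] out:-; in:P2
Tick 3: [PARSE:P3(v=10,ok=F), VALIDATE:P2(v=12,ok=T), TRANSFORM:P1(v=0,ok=F), EMIT:-] out:-; in:P3
Tick 4: [PARSE:P4(v=12,ok=F), VALIDATE:P3(v=10,ok=F), TRANSFORM:P2(v=36,ok=T), EMIT:P1(v=0,ok=F)] out:-; in:P4
Tick 5: [PARSE:P5(v=20,ok=F), VALIDATE:P4(v=12,ok=T), TRANSFORM:P3(v=0,ok=F), EMIT:P2(v=36,ok=T)] out:P1(v=0); in:P5
Tick 6: [PARSE:P6(v=4,ok=F), VALIDATE:P5(v=20,ok=F), TRANSFORM:P4(v=36,ok=T), EMIT:P3(v=0,ok=F)] out:P2(v=36); in:P6
Tick 7: [PARSE:-, VALIDATE:P6(v=4,ok=T), TRANSFORM:P5(v=0,ok=F), EMIT:P4(v=36,ok=T)] out:P3(v=0); in:-
Tick 8: [PARSE:-, VALIDATE:-, TRANSFORM:P6(v=12,ok=T), EMIT:P5(v=0,ok=F)] out:P4(v=36); in:-
Tick 9: [PARSE:-, VALIDATE:-, TRANSFORM:-, EMIT:P6(v=12,ok=T)] out:P5(v=0); in:-
Emitted by tick 9: ['P1', 'P2', 'P3', 'P4', 'P5']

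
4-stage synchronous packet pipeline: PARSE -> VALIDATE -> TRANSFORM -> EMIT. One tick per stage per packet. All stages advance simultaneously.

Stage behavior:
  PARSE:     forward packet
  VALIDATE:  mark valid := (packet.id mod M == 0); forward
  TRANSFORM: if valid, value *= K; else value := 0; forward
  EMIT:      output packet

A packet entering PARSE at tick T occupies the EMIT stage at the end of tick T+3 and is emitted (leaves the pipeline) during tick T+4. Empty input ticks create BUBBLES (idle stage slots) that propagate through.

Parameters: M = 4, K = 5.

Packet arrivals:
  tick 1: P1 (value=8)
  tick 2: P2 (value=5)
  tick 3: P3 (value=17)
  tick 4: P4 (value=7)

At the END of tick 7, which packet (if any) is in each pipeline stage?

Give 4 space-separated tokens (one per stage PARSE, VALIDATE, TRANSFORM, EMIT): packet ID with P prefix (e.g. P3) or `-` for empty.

Answer: - - - P4

Derivation:
Tick 1: [PARSE:P1(v=8,ok=F), VALIDATE:-, TRANSFORM:-, EMIT:-] out:-; in:P1
Tick 2: [PARSE:P2(v=5,ok=F), VALIDATE:P1(v=8,ok=F), TRANSFORM:-, EMIT:-] out:-; in:P2
Tick 3: [PARSE:P3(v=17,ok=F), VALIDATE:P2(v=5,ok=F), TRANSFORM:P1(v=0,ok=F), EMIT:-] out:-; in:P3
Tick 4: [PARSE:P4(v=7,ok=F), VALIDATE:P3(v=17,ok=F), TRANSFORM:P2(v=0,ok=F), EMIT:P1(v=0,ok=F)] out:-; in:P4
Tick 5: [PARSE:-, VALIDATE:P4(v=7,ok=T), TRANSFORM:P3(v=0,ok=F), EMIT:P2(v=0,ok=F)] out:P1(v=0); in:-
Tick 6: [PARSE:-, VALIDATE:-, TRANSFORM:P4(v=35,ok=T), EMIT:P3(v=0,ok=F)] out:P2(v=0); in:-
Tick 7: [PARSE:-, VALIDATE:-, TRANSFORM:-, EMIT:P4(v=35,ok=T)] out:P3(v=0); in:-
At end of tick 7: ['-', '-', '-', 'P4']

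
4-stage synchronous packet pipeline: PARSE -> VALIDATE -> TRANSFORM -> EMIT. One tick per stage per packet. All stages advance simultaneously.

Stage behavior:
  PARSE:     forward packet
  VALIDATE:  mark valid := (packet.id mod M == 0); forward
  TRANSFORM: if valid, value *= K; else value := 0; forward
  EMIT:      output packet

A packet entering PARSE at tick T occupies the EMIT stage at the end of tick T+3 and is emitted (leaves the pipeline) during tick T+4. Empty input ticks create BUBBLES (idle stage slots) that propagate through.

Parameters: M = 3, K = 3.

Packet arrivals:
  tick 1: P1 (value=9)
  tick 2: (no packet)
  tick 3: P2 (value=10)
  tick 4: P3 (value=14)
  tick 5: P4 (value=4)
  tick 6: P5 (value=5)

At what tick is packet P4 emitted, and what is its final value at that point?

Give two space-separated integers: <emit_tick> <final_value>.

Answer: 9 0

Derivation:
Tick 1: [PARSE:P1(v=9,ok=F), VALIDATE:-, TRANSFORM:-, EMIT:-] out:-; in:P1
Tick 2: [PARSE:-, VALIDATE:P1(v=9,ok=F), TRANSFORM:-, EMIT:-] out:-; in:-
Tick 3: [PARSE:P2(v=10,ok=F), VALIDATE:-, TRANSFORM:P1(v=0,ok=F), EMIT:-] out:-; in:P2
Tick 4: [PARSE:P3(v=14,ok=F), VALIDATE:P2(v=10,ok=F), TRANSFORM:-, EMIT:P1(v=0,ok=F)] out:-; in:P3
Tick 5: [PARSE:P4(v=4,ok=F), VALIDATE:P3(v=14,ok=T), TRANSFORM:P2(v=0,ok=F), EMIT:-] out:P1(v=0); in:P4
Tick 6: [PARSE:P5(v=5,ok=F), VALIDATE:P4(v=4,ok=F), TRANSFORM:P3(v=42,ok=T), EMIT:P2(v=0,ok=F)] out:-; in:P5
Tick 7: [PARSE:-, VALIDATE:P5(v=5,ok=F), TRANSFORM:P4(v=0,ok=F), EMIT:P3(v=42,ok=T)] out:P2(v=0); in:-
Tick 8: [PARSE:-, VALIDATE:-, TRANSFORM:P5(v=0,ok=F), EMIT:P4(v=0,ok=F)] out:P3(v=42); in:-
Tick 9: [PARSE:-, VALIDATE:-, TRANSFORM:-, EMIT:P5(v=0,ok=F)] out:P4(v=0); in:-
Tick 10: [PARSE:-, VALIDATE:-, TRANSFORM:-, EMIT:-] out:P5(v=0); in:-
P4: arrives tick 5, valid=False (id=4, id%3=1), emit tick 9, final value 0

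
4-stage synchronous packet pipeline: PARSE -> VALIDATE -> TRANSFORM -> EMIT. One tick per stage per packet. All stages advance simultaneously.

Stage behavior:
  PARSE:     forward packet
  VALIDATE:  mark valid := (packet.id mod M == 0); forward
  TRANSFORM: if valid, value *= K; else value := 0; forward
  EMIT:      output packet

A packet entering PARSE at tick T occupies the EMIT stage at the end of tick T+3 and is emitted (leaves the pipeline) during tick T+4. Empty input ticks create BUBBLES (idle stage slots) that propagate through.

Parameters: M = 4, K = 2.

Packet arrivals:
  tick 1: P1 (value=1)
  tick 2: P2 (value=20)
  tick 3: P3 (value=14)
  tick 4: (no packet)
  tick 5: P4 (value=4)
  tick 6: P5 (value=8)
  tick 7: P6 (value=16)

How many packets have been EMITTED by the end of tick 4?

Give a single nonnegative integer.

Tick 1: [PARSE:P1(v=1,ok=F), VALIDATE:-, TRANSFORM:-, EMIT:-] out:-; in:P1
Tick 2: [PARSE:P2(v=20,ok=F), VALIDATE:P1(v=1,ok=F), TRANSFORM:-, EMIT:-] out:-; in:P2
Tick 3: [PARSE:P3(v=14,ok=F), VALIDATE:P2(v=20,ok=F), TRANSFORM:P1(v=0,ok=F), EMIT:-] out:-; in:P3
Tick 4: [PARSE:-, VALIDATE:P3(v=14,ok=F), TRANSFORM:P2(v=0,ok=F), EMIT:P1(v=0,ok=F)] out:-; in:-
Emitted by tick 4: []

Answer: 0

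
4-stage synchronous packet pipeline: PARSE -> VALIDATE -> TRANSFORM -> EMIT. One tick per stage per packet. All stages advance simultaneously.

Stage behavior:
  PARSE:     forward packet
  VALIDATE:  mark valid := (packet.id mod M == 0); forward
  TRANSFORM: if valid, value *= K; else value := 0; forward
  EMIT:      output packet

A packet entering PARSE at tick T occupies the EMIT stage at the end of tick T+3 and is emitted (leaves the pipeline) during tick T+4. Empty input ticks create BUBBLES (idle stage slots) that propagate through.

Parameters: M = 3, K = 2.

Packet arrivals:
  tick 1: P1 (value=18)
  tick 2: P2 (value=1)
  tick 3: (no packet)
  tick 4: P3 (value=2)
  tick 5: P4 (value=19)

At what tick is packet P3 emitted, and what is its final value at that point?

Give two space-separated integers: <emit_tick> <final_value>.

Tick 1: [PARSE:P1(v=18,ok=F), VALIDATE:-, TRANSFORM:-, EMIT:-] out:-; in:P1
Tick 2: [PARSE:P2(v=1,ok=F), VALIDATE:P1(v=18,ok=F), TRANSFORM:-, EMIT:-] out:-; in:P2
Tick 3: [PARSE:-, VALIDATE:P2(v=1,ok=F), TRANSFORM:P1(v=0,ok=F), EMIT:-] out:-; in:-
Tick 4: [PARSE:P3(v=2,ok=F), VALIDATE:-, TRANSFORM:P2(v=0,ok=F), EMIT:P1(v=0,ok=F)] out:-; in:P3
Tick 5: [PARSE:P4(v=19,ok=F), VALIDATE:P3(v=2,ok=T), TRANSFORM:-, EMIT:P2(v=0,ok=F)] out:P1(v=0); in:P4
Tick 6: [PARSE:-, VALIDATE:P4(v=19,ok=F), TRANSFORM:P3(v=4,ok=T), EMIT:-] out:P2(v=0); in:-
Tick 7: [PARSE:-, VALIDATE:-, TRANSFORM:P4(v=0,ok=F), EMIT:P3(v=4,ok=T)] out:-; in:-
Tick 8: [PARSE:-, VALIDATE:-, TRANSFORM:-, EMIT:P4(v=0,ok=F)] out:P3(v=4); in:-
Tick 9: [PARSE:-, VALIDATE:-, TRANSFORM:-, EMIT:-] out:P4(v=0); in:-
P3: arrives tick 4, valid=True (id=3, id%3=0), emit tick 8, final value 4

Answer: 8 4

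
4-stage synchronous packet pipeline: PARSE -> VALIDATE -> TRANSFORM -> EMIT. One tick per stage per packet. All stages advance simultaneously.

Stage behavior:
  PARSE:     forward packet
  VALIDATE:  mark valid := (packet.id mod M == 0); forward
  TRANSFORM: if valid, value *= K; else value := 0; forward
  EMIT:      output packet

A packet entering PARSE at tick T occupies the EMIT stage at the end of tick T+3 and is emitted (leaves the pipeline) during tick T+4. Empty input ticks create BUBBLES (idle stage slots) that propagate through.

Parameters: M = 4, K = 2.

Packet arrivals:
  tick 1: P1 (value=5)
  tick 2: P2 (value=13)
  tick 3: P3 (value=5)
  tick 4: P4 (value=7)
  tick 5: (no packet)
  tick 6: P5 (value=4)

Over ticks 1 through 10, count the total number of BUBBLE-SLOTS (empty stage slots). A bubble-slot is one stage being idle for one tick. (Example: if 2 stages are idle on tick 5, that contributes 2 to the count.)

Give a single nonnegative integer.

Tick 1: [PARSE:P1(v=5,ok=F), VALIDATE:-, TRANSFORM:-, EMIT:-] out:-; bubbles=3
Tick 2: [PARSE:P2(v=13,ok=F), VALIDATE:P1(v=5,ok=F), TRANSFORM:-, EMIT:-] out:-; bubbles=2
Tick 3: [PARSE:P3(v=5,ok=F), VALIDATE:P2(v=13,ok=F), TRANSFORM:P1(v=0,ok=F), EMIT:-] out:-; bubbles=1
Tick 4: [PARSE:P4(v=7,ok=F), VALIDATE:P3(v=5,ok=F), TRANSFORM:P2(v=0,ok=F), EMIT:P1(v=0,ok=F)] out:-; bubbles=0
Tick 5: [PARSE:-, VALIDATE:P4(v=7,ok=T), TRANSFORM:P3(v=0,ok=F), EMIT:P2(v=0,ok=F)] out:P1(v=0); bubbles=1
Tick 6: [PARSE:P5(v=4,ok=F), VALIDATE:-, TRANSFORM:P4(v=14,ok=T), EMIT:P3(v=0,ok=F)] out:P2(v=0); bubbles=1
Tick 7: [PARSE:-, VALIDATE:P5(v=4,ok=F), TRANSFORM:-, EMIT:P4(v=14,ok=T)] out:P3(v=0); bubbles=2
Tick 8: [PARSE:-, VALIDATE:-, TRANSFORM:P5(v=0,ok=F), EMIT:-] out:P4(v=14); bubbles=3
Tick 9: [PARSE:-, VALIDATE:-, TRANSFORM:-, EMIT:P5(v=0,ok=F)] out:-; bubbles=3
Tick 10: [PARSE:-, VALIDATE:-, TRANSFORM:-, EMIT:-] out:P5(v=0); bubbles=4
Total bubble-slots: 20

Answer: 20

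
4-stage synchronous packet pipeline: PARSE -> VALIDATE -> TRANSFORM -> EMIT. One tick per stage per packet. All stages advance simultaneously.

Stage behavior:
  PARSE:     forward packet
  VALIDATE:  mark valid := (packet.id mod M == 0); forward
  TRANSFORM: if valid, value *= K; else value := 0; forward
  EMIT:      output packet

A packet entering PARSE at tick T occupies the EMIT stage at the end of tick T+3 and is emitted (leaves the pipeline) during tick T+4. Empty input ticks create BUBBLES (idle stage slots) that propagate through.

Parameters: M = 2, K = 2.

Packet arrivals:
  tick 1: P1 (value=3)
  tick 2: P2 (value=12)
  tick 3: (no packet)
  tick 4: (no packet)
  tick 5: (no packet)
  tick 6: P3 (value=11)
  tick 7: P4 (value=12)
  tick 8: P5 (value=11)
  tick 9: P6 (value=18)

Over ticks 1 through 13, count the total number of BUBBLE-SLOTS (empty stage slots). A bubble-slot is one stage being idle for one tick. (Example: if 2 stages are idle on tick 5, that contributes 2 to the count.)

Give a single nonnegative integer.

Tick 1: [PARSE:P1(v=3,ok=F), VALIDATE:-, TRANSFORM:-, EMIT:-] out:-; bubbles=3
Tick 2: [PARSE:P2(v=12,ok=F), VALIDATE:P1(v=3,ok=F), TRANSFORM:-, EMIT:-] out:-; bubbles=2
Tick 3: [PARSE:-, VALIDATE:P2(v=12,ok=T), TRANSFORM:P1(v=0,ok=F), EMIT:-] out:-; bubbles=2
Tick 4: [PARSE:-, VALIDATE:-, TRANSFORM:P2(v=24,ok=T), EMIT:P1(v=0,ok=F)] out:-; bubbles=2
Tick 5: [PARSE:-, VALIDATE:-, TRANSFORM:-, EMIT:P2(v=24,ok=T)] out:P1(v=0); bubbles=3
Tick 6: [PARSE:P3(v=11,ok=F), VALIDATE:-, TRANSFORM:-, EMIT:-] out:P2(v=24); bubbles=3
Tick 7: [PARSE:P4(v=12,ok=F), VALIDATE:P3(v=11,ok=F), TRANSFORM:-, EMIT:-] out:-; bubbles=2
Tick 8: [PARSE:P5(v=11,ok=F), VALIDATE:P4(v=12,ok=T), TRANSFORM:P3(v=0,ok=F), EMIT:-] out:-; bubbles=1
Tick 9: [PARSE:P6(v=18,ok=F), VALIDATE:P5(v=11,ok=F), TRANSFORM:P4(v=24,ok=T), EMIT:P3(v=0,ok=F)] out:-; bubbles=0
Tick 10: [PARSE:-, VALIDATE:P6(v=18,ok=T), TRANSFORM:P5(v=0,ok=F), EMIT:P4(v=24,ok=T)] out:P3(v=0); bubbles=1
Tick 11: [PARSE:-, VALIDATE:-, TRANSFORM:P6(v=36,ok=T), EMIT:P5(v=0,ok=F)] out:P4(v=24); bubbles=2
Tick 12: [PARSE:-, VALIDATE:-, TRANSFORM:-, EMIT:P6(v=36,ok=T)] out:P5(v=0); bubbles=3
Tick 13: [PARSE:-, VALIDATE:-, TRANSFORM:-, EMIT:-] out:P6(v=36); bubbles=4
Total bubble-slots: 28

Answer: 28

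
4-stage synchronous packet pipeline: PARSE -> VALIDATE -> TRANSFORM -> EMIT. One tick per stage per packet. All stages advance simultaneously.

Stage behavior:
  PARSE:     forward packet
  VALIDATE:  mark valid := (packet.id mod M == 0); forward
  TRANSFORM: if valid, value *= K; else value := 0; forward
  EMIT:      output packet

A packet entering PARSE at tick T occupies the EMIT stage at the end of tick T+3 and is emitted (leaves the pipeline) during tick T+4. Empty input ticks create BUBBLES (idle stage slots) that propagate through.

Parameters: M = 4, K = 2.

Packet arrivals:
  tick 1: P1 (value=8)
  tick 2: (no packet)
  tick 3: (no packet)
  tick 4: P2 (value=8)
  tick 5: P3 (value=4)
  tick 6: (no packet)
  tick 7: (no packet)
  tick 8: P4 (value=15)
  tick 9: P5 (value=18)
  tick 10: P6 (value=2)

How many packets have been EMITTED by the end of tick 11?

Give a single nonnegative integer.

Tick 1: [PARSE:P1(v=8,ok=F), VALIDATE:-, TRANSFORM:-, EMIT:-] out:-; in:P1
Tick 2: [PARSE:-, VALIDATE:P1(v=8,ok=F), TRANSFORM:-, EMIT:-] out:-; in:-
Tick 3: [PARSE:-, VALIDATE:-, TRANSFORM:P1(v=0,ok=F), EMIT:-] out:-; in:-
Tick 4: [PARSE:P2(v=8,ok=F), VALIDATE:-, TRANSFORM:-, EMIT:P1(v=0,ok=F)] out:-; in:P2
Tick 5: [PARSE:P3(v=4,ok=F), VALIDATE:P2(v=8,ok=F), TRANSFORM:-, EMIT:-] out:P1(v=0); in:P3
Tick 6: [PARSE:-, VALIDATE:P3(v=4,ok=F), TRANSFORM:P2(v=0,ok=F), EMIT:-] out:-; in:-
Tick 7: [PARSE:-, VALIDATE:-, TRANSFORM:P3(v=0,ok=F), EMIT:P2(v=0,ok=F)] out:-; in:-
Tick 8: [PARSE:P4(v=15,ok=F), VALIDATE:-, TRANSFORM:-, EMIT:P3(v=0,ok=F)] out:P2(v=0); in:P4
Tick 9: [PARSE:P5(v=18,ok=F), VALIDATE:P4(v=15,ok=T), TRANSFORM:-, EMIT:-] out:P3(v=0); in:P5
Tick 10: [PARSE:P6(v=2,ok=F), VALIDATE:P5(v=18,ok=F), TRANSFORM:P4(v=30,ok=T), EMIT:-] out:-; in:P6
Tick 11: [PARSE:-, VALIDATE:P6(v=2,ok=F), TRANSFORM:P5(v=0,ok=F), EMIT:P4(v=30,ok=T)] out:-; in:-
Emitted by tick 11: ['P1', 'P2', 'P3']

Answer: 3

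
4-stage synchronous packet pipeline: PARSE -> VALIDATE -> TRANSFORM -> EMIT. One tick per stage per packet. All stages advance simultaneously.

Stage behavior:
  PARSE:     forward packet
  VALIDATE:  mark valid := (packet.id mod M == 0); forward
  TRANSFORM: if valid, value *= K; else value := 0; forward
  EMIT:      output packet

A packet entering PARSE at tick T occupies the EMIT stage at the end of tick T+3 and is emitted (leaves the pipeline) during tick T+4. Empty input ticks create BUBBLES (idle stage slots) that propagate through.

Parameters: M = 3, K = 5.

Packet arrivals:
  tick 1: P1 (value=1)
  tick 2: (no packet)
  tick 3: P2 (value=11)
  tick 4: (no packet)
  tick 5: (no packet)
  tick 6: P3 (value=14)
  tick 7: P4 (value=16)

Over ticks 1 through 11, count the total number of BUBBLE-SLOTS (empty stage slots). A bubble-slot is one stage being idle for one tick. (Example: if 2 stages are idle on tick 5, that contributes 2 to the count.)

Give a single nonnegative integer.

Tick 1: [PARSE:P1(v=1,ok=F), VALIDATE:-, TRANSFORM:-, EMIT:-] out:-; bubbles=3
Tick 2: [PARSE:-, VALIDATE:P1(v=1,ok=F), TRANSFORM:-, EMIT:-] out:-; bubbles=3
Tick 3: [PARSE:P2(v=11,ok=F), VALIDATE:-, TRANSFORM:P1(v=0,ok=F), EMIT:-] out:-; bubbles=2
Tick 4: [PARSE:-, VALIDATE:P2(v=11,ok=F), TRANSFORM:-, EMIT:P1(v=0,ok=F)] out:-; bubbles=2
Tick 5: [PARSE:-, VALIDATE:-, TRANSFORM:P2(v=0,ok=F), EMIT:-] out:P1(v=0); bubbles=3
Tick 6: [PARSE:P3(v=14,ok=F), VALIDATE:-, TRANSFORM:-, EMIT:P2(v=0,ok=F)] out:-; bubbles=2
Tick 7: [PARSE:P4(v=16,ok=F), VALIDATE:P3(v=14,ok=T), TRANSFORM:-, EMIT:-] out:P2(v=0); bubbles=2
Tick 8: [PARSE:-, VALIDATE:P4(v=16,ok=F), TRANSFORM:P3(v=70,ok=T), EMIT:-] out:-; bubbles=2
Tick 9: [PARSE:-, VALIDATE:-, TRANSFORM:P4(v=0,ok=F), EMIT:P3(v=70,ok=T)] out:-; bubbles=2
Tick 10: [PARSE:-, VALIDATE:-, TRANSFORM:-, EMIT:P4(v=0,ok=F)] out:P3(v=70); bubbles=3
Tick 11: [PARSE:-, VALIDATE:-, TRANSFORM:-, EMIT:-] out:P4(v=0); bubbles=4
Total bubble-slots: 28

Answer: 28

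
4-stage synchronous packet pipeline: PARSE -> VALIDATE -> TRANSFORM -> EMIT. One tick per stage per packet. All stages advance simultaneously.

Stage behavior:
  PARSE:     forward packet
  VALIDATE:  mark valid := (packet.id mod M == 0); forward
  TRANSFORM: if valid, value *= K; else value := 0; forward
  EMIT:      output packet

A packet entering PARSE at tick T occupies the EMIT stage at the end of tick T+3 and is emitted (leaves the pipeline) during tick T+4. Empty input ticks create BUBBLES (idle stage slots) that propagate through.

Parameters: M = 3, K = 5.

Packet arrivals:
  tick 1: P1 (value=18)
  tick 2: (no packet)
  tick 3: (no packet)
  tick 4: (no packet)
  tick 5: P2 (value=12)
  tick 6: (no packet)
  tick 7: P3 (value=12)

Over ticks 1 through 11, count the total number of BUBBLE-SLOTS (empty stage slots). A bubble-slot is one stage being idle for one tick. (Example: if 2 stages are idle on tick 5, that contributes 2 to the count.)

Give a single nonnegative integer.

Tick 1: [PARSE:P1(v=18,ok=F), VALIDATE:-, TRANSFORM:-, EMIT:-] out:-; bubbles=3
Tick 2: [PARSE:-, VALIDATE:P1(v=18,ok=F), TRANSFORM:-, EMIT:-] out:-; bubbles=3
Tick 3: [PARSE:-, VALIDATE:-, TRANSFORM:P1(v=0,ok=F), EMIT:-] out:-; bubbles=3
Tick 4: [PARSE:-, VALIDATE:-, TRANSFORM:-, EMIT:P1(v=0,ok=F)] out:-; bubbles=3
Tick 5: [PARSE:P2(v=12,ok=F), VALIDATE:-, TRANSFORM:-, EMIT:-] out:P1(v=0); bubbles=3
Tick 6: [PARSE:-, VALIDATE:P2(v=12,ok=F), TRANSFORM:-, EMIT:-] out:-; bubbles=3
Tick 7: [PARSE:P3(v=12,ok=F), VALIDATE:-, TRANSFORM:P2(v=0,ok=F), EMIT:-] out:-; bubbles=2
Tick 8: [PARSE:-, VALIDATE:P3(v=12,ok=T), TRANSFORM:-, EMIT:P2(v=0,ok=F)] out:-; bubbles=2
Tick 9: [PARSE:-, VALIDATE:-, TRANSFORM:P3(v=60,ok=T), EMIT:-] out:P2(v=0); bubbles=3
Tick 10: [PARSE:-, VALIDATE:-, TRANSFORM:-, EMIT:P3(v=60,ok=T)] out:-; bubbles=3
Tick 11: [PARSE:-, VALIDATE:-, TRANSFORM:-, EMIT:-] out:P3(v=60); bubbles=4
Total bubble-slots: 32

Answer: 32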